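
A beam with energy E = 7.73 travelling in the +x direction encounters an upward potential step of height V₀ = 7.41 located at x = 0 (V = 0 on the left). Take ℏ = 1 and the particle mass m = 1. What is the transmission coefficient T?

T = 0.562

On each side the TISE gives plane waves with k = √(2m(E − V))/ℏ: k₁ = √(2·1·7.73) = 3.932, k₂ = √(2·1·0.32) = 0.8000.
Continuity of ψ and ψ′ at the step yields the reflection amplitude r = (k₁ − k₂)/(k₁ + k₂) = 0.6619; thus R = |r|² = 0.4381, T = 0.5619.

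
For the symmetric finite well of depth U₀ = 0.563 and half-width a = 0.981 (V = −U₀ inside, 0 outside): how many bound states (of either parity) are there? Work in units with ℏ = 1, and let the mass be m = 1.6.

The dimensionless depth is z₀ = a√(2mU₀)/ℏ = 0.981 × √(1.802) = 1.317.
A new bound state (alternating even/odd) appears each time z₀ passes a multiple of π/2, so N = ⌊2z₀/π⌋ + 1 = ⌊0.8383⌋ + 1 = 1.

N = 1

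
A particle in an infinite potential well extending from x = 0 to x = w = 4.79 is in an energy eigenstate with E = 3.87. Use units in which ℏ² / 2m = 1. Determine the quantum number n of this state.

From E_n = n²π²ℏ²/(2mw²) invert to n = √(2mw²E)/(πℏ).
n = (4.79/π) × √(2 × 0.5 × 3.87) = 2.999 → n = 3.

n = 3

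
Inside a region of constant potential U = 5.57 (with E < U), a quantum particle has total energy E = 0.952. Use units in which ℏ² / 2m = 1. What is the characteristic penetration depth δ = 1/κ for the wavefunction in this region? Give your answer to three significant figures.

Since E < U the TISE in this region is ψ'' = κ²ψ with κ = √(2m(U − E))/ℏ.
κ = √(2 × 0.5 × 4.618) = 2.149. The penetration depth is δ = 1/κ = 0.465.

δ = 0.465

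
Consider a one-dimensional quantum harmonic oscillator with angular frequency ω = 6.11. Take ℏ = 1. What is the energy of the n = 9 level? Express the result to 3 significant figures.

E = 58.0

Using E_n = (n + ½)ℏω: E_9 = 9.5 × 6.11 = 58.05.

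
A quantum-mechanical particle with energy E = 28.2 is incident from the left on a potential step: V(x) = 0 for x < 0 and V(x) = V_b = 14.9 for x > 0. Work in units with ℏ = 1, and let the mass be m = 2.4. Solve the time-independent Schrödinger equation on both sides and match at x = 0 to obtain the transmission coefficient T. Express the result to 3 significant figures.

On each side the TISE gives plane waves with k = √(2m(E − V))/ℏ: k₁ = √(2·2.4·28.2) = 11.63, k₂ = √(2·2.4·13.3) = 7.990.
Matching ψ and ψ′ at x = 0 gives r = (k₁ − k₂)/(k₁ + k₂), so R = r² = 0.03449 and T = 1 − R = 0.9655.

T = 0.966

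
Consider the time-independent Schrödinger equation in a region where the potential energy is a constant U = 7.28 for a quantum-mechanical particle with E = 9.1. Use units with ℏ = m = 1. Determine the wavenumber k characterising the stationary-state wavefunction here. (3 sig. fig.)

With E > U the solution is oscillatory, ψ ∝ e^{±ikx} with k = √(2m(E − U))/ℏ.
k = √(2 × 1 × 1.82) = 1.908.

k = 1.91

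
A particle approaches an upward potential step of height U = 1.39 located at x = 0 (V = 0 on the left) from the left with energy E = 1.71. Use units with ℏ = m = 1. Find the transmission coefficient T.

T = 0.843

On each side the TISE gives plane waves with k = √(2m(E − V))/ℏ: k₁ = √(2·1·1.71) = 1.849, k₂ = √(2·1·0.32) = 0.8000.
Continuity of ψ and ψ′ at the step yields the reflection amplitude r = (k₁ − k₂)/(k₁ + k₂) = 0.3961; thus R = |r|² = 0.1569, T = 0.8431.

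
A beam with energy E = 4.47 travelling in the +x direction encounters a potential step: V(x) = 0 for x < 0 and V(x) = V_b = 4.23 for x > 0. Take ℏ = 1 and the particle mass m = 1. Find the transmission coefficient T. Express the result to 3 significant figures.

On each side the TISE gives plane waves with k = √(2m(E − V))/ℏ: k₁ = √(2·1·4.47) = 2.990, k₂ = √(2·1·0.24) = 0.6928.
Continuity of ψ and ψ′ at the step yields the reflection amplitude r = (k₁ − k₂)/(k₁ + k₂) = 0.6238; thus R = |r|² = 0.3891, T = 0.6109.

T = 0.611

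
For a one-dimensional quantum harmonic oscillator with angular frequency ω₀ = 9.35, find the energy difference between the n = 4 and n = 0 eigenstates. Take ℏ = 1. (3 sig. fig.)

E_n = ℏω₀(n + ½), so ΔE = (4 − 0) ℏω₀ = 4 × 9.35 = 37.40.

ΔE = 37.4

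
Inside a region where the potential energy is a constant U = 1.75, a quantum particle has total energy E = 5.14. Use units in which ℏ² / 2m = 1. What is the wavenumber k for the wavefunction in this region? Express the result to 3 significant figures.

With E > U the solution is oscillatory, ψ ∝ e^{±ikx} with k = √(2m(E − U))/ℏ.
k = √(2 × 0.5 × 3.39) = 1.841.

k = 1.84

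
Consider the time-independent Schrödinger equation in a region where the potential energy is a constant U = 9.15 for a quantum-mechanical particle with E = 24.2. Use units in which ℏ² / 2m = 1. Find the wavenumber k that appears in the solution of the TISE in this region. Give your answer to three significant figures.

With E > U the solution is oscillatory, ψ ∝ e^{±ikx} with k = √(2m(E − U))/ℏ.
k = √(2 × 0.5 × 15.05) = 3.879.

k = 3.88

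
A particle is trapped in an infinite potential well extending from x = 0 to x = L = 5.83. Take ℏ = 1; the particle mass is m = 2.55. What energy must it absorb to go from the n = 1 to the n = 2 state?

ΔE = 0.171

E_n = n²π²ℏ²/(2mL²), so ΔE = (2² − 1²) π²ℏ²/(2mL²).
ΔE = 3 × π² / (2 × 2.55 × 5.83²) = 0.1708.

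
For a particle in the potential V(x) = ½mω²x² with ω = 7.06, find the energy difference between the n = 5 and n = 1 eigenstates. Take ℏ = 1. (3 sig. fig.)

E_n = ℏω(n + ½), so ΔE = (5 − 1) ℏω = 4 × 7.06 = 28.24.

ΔE = 28.2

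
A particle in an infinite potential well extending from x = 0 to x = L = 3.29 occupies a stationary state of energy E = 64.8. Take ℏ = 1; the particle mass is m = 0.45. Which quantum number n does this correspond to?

n = 8

From E_n = n²π²ℏ²/(2mL²) invert to n = √(2mL²E)/(πℏ).
n = (3.29/π) × √(2 × 0.45 × 64.8) = 7.998 → n = 8.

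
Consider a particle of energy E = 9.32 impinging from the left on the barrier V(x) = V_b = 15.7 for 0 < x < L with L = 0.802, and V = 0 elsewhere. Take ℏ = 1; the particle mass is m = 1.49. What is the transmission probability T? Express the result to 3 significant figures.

E < V_b: inside the barrier ψ ∝ e^{±κx} with κ = √(2m(V_b − E))/ℏ = 4.360.
κL = 3.497, sinh(κL) = 16.49.
The exact tunnelling result is T⁻¹ = 1 + V_b² sinh²(κL) / [4E(V_b − E)] = 282.9, so T = 0.00353.

T = 0.00353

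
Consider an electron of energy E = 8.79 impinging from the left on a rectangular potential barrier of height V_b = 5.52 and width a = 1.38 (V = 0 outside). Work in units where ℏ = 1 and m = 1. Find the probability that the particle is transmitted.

E > V_b: inside the barrier k₂ = √(2m(E − V_b))/ℏ = 2.557, k₂a = 3.529.
T = [1 + V_b² sin²(k₂a) / (4E(E − V_b))]⁻¹ = 1/1.038 = 0.964.

T = 0.964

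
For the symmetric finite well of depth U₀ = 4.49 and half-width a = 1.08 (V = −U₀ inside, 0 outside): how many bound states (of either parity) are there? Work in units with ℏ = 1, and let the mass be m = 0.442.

N = 2

Define the well-strength parameter z₀ = (a/ℏ)√(2mU₀) = 1.08 × √(2·0.442·4.49) = 2.152.
The even/odd transcendental equations gain one root per π/2 in z₀, giving N = 1 + ⌊2z₀/π⌋ = 1 + ⌊1.370⌋ = 2.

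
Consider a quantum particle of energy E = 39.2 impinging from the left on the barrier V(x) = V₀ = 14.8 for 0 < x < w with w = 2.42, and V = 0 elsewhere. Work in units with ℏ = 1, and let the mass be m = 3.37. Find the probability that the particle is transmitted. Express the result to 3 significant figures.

Above the barrier the interior wavenumber is k₂ = √(2m(E − V₀))/ℏ = 12.82, giving phase k₂w = 31.03.
T = [1 + V₀² sin²(k₂w) / (4E(E − V₀))]⁻¹ = 1/1.008 = 0.992.

T = 0.992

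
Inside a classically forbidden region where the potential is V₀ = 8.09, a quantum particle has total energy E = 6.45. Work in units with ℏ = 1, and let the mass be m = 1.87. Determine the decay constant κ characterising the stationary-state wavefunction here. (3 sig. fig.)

Since E < V₀ the TISE in this region is ψ'' = κ²ψ with κ = √(2m(V₀ − E))/ℏ.
κ = √(2 × 1.87 × 1.64) = 2.477.

κ = 2.48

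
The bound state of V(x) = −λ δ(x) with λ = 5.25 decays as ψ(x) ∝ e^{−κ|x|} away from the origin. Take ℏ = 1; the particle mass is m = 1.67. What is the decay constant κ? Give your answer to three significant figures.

Integrate −(ℏ²/2m)ψ'' − λδ(x)ψ = Eψ from −ε to +ε: the ψ'' term gives ψ'(0⁺) − ψ'(0⁻) and the δ term gives −(2mλ/ℏ²)ψ(0).
With ψ ∝ e^{−κ|x|} this yields −2κ = −2mλ/ℏ², so κ = mλ/ℏ² = 8.768.

κ = 8.77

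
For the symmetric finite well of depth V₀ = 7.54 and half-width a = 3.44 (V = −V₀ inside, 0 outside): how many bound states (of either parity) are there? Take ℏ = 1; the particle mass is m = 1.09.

N = 9

The dimensionless depth is z₀ = a√(2mV₀)/ℏ = 3.44 × √(16.44) = 13.95.
The even/odd transcendental equations gain one root per π/2 in z₀, giving N = 1 + ⌊2z₀/π⌋ = 1 + ⌊8.879⌋ = 9.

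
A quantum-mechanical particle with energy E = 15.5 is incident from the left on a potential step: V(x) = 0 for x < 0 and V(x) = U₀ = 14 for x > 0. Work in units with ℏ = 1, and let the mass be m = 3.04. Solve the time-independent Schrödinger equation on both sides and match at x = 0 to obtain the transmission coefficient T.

T = 0.724

On each side the TISE gives plane waves with k = √(2m(E − V))/ℏ: k₁ = √(2·3.04·15.5) = 9.708, k₂ = √(2·3.04·1.5) = 3.020.
Matching ψ and ψ′ at x = 0 gives r = (k₁ − k₂)/(k₁ + k₂), so R = r² = 0.2761 and T = 1 − R = 0.7239.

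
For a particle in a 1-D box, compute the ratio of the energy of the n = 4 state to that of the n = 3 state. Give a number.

1.77778

Since E_n ∝ n², the ratio is (4/3)² = 1.77778.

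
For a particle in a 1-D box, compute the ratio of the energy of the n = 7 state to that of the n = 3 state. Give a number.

E_n = n²π²ℏ²/(2mL²) so the ratio is n₂²/n₁² = 49/9 = 5.44444.

5.44444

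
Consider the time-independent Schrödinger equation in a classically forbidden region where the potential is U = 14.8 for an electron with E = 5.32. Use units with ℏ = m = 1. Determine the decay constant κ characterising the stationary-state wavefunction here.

Since E < U the TISE in this region is ψ'' = κ²ψ with κ = √(2m(U − E))/ℏ.
κ = √(2 × 1 × 9.48) = 4.354.

κ = 4.35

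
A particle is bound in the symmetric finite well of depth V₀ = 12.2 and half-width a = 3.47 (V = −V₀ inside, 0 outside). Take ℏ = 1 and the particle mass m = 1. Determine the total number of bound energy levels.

N = 11

Define the well-strength parameter z₀ = (a/ℏ)√(2mV₀) = 3.47 × √(2·1·12.2) = 17.14.
A new bound state (alternating even/odd) appears each time z₀ passes a multiple of π/2, so N = ⌊2z₀/π⌋ + 1 = ⌊10.91⌋ + 1 = 11.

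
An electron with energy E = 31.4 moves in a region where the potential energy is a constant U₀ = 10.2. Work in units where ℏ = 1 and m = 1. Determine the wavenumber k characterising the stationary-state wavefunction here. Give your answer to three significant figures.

With E > U₀ the solution is oscillatory, ψ ∝ e^{±ikx} with k = √(2m(E − U₀))/ℏ.
k = √(2 × 1 × 21.2) = 6.512.

k = 6.51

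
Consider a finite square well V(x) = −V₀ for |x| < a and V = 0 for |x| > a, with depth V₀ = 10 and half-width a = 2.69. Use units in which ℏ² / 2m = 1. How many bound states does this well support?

N = 6

Define the well-strength parameter z₀ = (a/ℏ)√(2mV₀) = 2.69 × √(2·0.5·10) = 8.507.
The even/odd transcendental equations gain one root per π/2 in z₀, giving N = 1 + ⌊2z₀/π⌋ = 1 + ⌊5.415⌋ = 6.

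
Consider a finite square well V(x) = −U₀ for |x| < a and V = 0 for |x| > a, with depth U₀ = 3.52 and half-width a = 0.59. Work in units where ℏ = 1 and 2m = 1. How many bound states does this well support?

N = 1

Define the well-strength parameter z₀ = (a/ℏ)√(2mU₀) = 0.59 × √(2·0.5·3.52) = 1.107.
A new bound state (alternating even/odd) appears each time z₀ passes a multiple of π/2, so N = ⌊2z₀/π⌋ + 1 = ⌊0.7047⌋ + 1 = 1.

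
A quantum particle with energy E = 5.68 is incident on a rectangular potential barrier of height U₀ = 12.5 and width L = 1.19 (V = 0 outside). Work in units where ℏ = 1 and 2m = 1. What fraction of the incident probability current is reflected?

Since E < U₀ the interior solution is evanescent with decay constant κ = √(2m(U₀ − E))/ℏ = 2.612.
κL = 3.108, sinh(κL) = 11.16.
Matching ψ, ψ′ at both faces gives T = [1 + U₀² sinh²(κL) / (4E(U₀ − E))]⁻¹ = 1/126.6 = 0.00790.
R = 1 − T = 0.992.

R = 0.992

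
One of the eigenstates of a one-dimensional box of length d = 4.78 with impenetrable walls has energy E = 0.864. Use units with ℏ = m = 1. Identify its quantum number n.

n = 2

For an infinite well E_n = n²π²ℏ²/(2md²), so n = (d/πℏ)√(2mE).
n = (4.78/π) × √(2 × 1 × 0.864) = 2.000 → n = 2.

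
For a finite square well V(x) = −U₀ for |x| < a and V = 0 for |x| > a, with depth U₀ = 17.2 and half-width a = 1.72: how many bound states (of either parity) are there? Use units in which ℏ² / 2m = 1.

The dimensionless depth is z₀ = a√(2mU₀)/ℏ = 1.72 × √(17.20) = 7.133.
A new bound state (alternating even/odd) appears each time z₀ passes a multiple of π/2, so N = ⌊2z₀/π⌋ + 1 = ⌊4.541⌋ + 1 = 5.

N = 5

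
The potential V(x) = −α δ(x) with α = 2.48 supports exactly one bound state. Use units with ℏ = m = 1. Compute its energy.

For x ≠ 0 the bound state is ψ ∝ e^{−κ|x|}; integrating the TISE across the delta gives the cusp condition 2κ = 2mα/ℏ², so κ = 2.480.
Then E = −ℏ²κ²/(2m) = −mα²/(2ℏ²) = -3.075.

E = -3.08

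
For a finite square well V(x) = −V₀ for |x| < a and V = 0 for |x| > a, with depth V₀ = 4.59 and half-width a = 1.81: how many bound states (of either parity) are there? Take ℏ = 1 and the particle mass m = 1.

N = 4

Define the well-strength parameter z₀ = (a/ℏ)√(2mV₀) = 1.81 × √(2·1·4.59) = 5.484.
The even/odd transcendental equations gain one root per π/2 in z₀, giving N = 1 + ⌊2z₀/π⌋ = 1 + ⌊3.491⌋ = 4.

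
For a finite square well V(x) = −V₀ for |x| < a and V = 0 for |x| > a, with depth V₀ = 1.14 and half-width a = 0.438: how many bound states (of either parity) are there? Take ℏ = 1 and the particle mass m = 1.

N = 1

Define the well-strength parameter z₀ = (a/ℏ)√(2mV₀) = 0.438 × √(2·1·1.14) = 0.6614.
A new bound state (alternating even/odd) appears each time z₀ passes a multiple of π/2, so N = ⌊2z₀/π⌋ + 1 = ⌊0.4210⌋ + 1 = 1.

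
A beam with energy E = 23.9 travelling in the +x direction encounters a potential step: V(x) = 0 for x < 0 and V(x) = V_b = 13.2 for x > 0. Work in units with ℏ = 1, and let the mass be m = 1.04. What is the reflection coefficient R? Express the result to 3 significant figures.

The wavenumbers are k₁ = √(2mE)/ℏ = 7.051 on the left and k₂ = √(2m(E − V_b))/ℏ = 4.718 on the right.
Matching ψ and ψ′ at x = 0 gives r = (k₁ − k₂)/(k₁ + k₂), so R = r² = 0.03930 and T = 1 − R = 0.9607.

R = 0.0393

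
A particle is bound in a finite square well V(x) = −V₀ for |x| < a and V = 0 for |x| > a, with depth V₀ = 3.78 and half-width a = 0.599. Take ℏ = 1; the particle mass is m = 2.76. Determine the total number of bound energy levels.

The dimensionless depth is z₀ = a√(2mV₀)/ℏ = 0.599 × √(20.87) = 2.736.
The even/odd transcendental equations gain one root per π/2 in z₀, giving N = 1 + ⌊2z₀/π⌋ = 1 + ⌊1.742⌋ = 2.

N = 2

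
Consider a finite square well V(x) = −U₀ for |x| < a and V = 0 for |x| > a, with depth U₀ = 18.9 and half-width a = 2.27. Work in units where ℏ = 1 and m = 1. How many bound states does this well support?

Define the well-strength parameter z₀ = (a/ℏ)√(2mU₀) = 2.27 × √(2·1·18.9) = 13.96.
A new bound state (alternating even/odd) appears each time z₀ passes a multiple of π/2, so N = ⌊2z₀/π⌋ + 1 = ⌊8.885⌋ + 1 = 9.

N = 9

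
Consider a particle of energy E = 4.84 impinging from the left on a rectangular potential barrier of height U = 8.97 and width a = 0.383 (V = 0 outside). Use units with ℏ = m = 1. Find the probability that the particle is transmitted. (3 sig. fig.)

E < U: inside the barrier ψ ∝ e^{±κx} with κ = √(2m(U − E))/ℏ = 2.874.
κa = 1.101, sinh(κa) = 1.337.
Matching ψ, ψ′ at both faces gives T = [1 + U² sinh²(κa) / (4E(U − E))]⁻¹ = 1/2.799 = 0.357.

T = 0.357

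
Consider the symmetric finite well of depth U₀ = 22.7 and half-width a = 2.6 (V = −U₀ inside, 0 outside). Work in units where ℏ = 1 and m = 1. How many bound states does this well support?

N = 12

The dimensionless depth is z₀ = a√(2mU₀)/ℏ = 2.6 × √(45.40) = 17.52.
The even/odd transcendental equations gain one root per π/2 in z₀, giving N = 1 + ⌊2z₀/π⌋ = 1 + ⌊11.15⌋ = 12.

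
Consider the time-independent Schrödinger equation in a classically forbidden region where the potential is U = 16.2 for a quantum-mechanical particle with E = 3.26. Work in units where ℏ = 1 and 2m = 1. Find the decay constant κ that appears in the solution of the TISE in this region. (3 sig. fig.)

κ = 3.60

Since E < U the TISE in this region is ψ'' = κ²ψ with κ = √(2m(U − E))/ℏ.
κ = √(2 × 0.5 × 12.94) = 3.597.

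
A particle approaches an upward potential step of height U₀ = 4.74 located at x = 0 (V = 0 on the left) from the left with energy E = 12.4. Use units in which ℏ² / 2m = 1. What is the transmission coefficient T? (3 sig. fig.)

T = 0.986

On each side the TISE gives plane waves with k = √(2m(E − V))/ℏ: k₁ = √(2·½·12.4) = 3.521, k₂ = √(2·½·7.66) = 2.768.
Matching ψ and ψ′ at x = 0 gives r = (k₁ − k₂)/(k₁ + k₂), so R = r² = 0.01436 and T = 1 − R = 0.9856.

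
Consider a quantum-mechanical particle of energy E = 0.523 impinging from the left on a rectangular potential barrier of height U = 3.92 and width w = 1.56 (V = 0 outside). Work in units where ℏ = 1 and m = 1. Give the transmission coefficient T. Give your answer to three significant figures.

Since E < U the interior solution is evanescent with decay constant κ = √(2m(U − E))/ℏ = 2.607.
κw = 4.066, sinh(κw) = 29.16.
The exact tunnelling result is T⁻¹ = 1 + U² sinh²(κw) / [4E(U − E)] = 1839, so T = 0.000544.

T = 0.000544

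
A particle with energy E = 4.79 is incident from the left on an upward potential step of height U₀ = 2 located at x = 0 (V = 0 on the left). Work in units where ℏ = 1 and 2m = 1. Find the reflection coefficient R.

R = 0.0180

The wavenumbers are k₁ = √(2mE)/ℏ = 2.189 on the left and k₂ = √(2m(E − U₀))/ℏ = 1.670 on the right.
Continuity of ψ and ψ′ at the step yields the reflection amplitude r = (k₁ − k₂)/(k₁ + k₂) = 0.1343; thus R = |r|² = 0.01804, T = 0.9820.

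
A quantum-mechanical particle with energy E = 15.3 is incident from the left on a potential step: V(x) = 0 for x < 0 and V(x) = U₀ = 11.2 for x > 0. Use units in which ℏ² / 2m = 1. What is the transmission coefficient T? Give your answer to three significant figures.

T = 0.899

The wavenumbers are k₁ = √(2mE)/ℏ = 3.912 on the left and k₂ = √(2m(E − U₀))/ℏ = 2.025 on the right.
Continuity of ψ and ψ′ at the step yields the reflection amplitude r = (k₁ − k₂)/(k₁ + k₂) = 0.3178; thus R = |r|² = 0.1010, T = 0.8990.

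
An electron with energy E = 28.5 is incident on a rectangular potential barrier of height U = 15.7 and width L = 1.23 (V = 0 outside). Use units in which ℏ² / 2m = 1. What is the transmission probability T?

T = 0.867

Above the barrier the interior wavenumber is k₂ = √(2m(E − U))/ℏ = 3.578, giving phase k₂L = 4.401.
T = [1 + U² sin²(k₂L) / (4E(E − U))]⁻¹ = 1/1.153 = 0.867.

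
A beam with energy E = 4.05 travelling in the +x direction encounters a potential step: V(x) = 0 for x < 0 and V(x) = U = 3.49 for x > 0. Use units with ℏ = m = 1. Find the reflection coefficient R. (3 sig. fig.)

The wavenumbers are k₁ = √(2mE)/ℏ = 2.846 on the left and k₂ = √(2m(E − U))/ℏ = 1.058 on the right.
Continuity of ψ and ψ′ at the step yields the reflection amplitude r = (k₁ − k₂)/(k₁ + k₂) = 0.4579; thus R = |r|² = 0.2097, T = 0.7903.

R = 0.210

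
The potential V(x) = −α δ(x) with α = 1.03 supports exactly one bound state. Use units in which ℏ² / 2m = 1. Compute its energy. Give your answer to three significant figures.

For x ≠ 0 the bound state is ψ ∝ e^{−κ|x|}; integrating the TISE across the delta gives the cusp condition 2κ = 2mα/ℏ², so κ = 0.5150.
Then E = −ℏ²κ²/(2m) = −mα²/(2ℏ²) = -0.2652.

E = -0.265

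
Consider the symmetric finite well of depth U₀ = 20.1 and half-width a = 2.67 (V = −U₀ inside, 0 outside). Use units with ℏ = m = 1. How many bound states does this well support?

The dimensionless depth is z₀ = a√(2mU₀)/ℏ = 2.67 × √(40.20) = 16.93.
The even/odd transcendental equations gain one root per π/2 in z₀, giving N = 1 + ⌊2z₀/π⌋ = 1 + ⌊10.78⌋ = 11.

N = 11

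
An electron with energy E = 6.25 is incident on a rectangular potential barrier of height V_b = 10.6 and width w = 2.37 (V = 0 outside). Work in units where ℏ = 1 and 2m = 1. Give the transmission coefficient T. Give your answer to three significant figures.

E < V_b: inside the barrier ψ ∝ e^{±κx} with κ = √(2m(V_b − E))/ℏ = 2.086.
κw = 4.943, sinh(κw) = 70.09.
The exact tunnelling result is T⁻¹ = 1 + V_b² sinh²(κw) / [4E(V_b − E)] = 5077, so T = 0.000197.

T = 0.000197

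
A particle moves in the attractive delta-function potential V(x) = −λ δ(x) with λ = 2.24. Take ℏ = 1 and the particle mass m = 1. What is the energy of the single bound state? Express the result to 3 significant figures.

For x ≠ 0 the bound state is ψ ∝ e^{−κ|x|}; integrating the TISE across the delta gives the cusp condition 2κ = 2mλ/ℏ², so κ = 2.240.
Then E = −ℏ²κ²/(2m) = −mλ²/(2ℏ²) = -2.509.

E = -2.51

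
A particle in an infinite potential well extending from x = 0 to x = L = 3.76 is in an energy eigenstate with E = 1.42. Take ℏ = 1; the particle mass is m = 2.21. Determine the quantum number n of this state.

From E_n = n²π²ℏ²/(2mL²) invert to n = √(2mL²E)/(πℏ).
n = (3.76/π) × √(2 × 2.21 × 1.42) = 2.998 → n = 3.

n = 3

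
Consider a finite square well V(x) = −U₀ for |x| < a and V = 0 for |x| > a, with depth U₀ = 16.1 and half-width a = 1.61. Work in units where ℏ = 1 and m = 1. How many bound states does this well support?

N = 6

The dimensionless depth is z₀ = a√(2mU₀)/ℏ = 1.61 × √(32.20) = 9.136.
A new bound state (alternating even/odd) appears each time z₀ passes a multiple of π/2, so N = ⌊2z₀/π⌋ + 1 = ⌊5.816⌋ + 1 = 6.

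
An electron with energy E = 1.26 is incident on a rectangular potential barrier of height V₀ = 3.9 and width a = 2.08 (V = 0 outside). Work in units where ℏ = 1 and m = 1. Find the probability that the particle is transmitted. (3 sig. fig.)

T = 0.000247

Since E < V₀ the interior solution is evanescent with decay constant κ = √(2m(V₀ − E))/ℏ = 2.298.
κa = 4.779, sinh(κa) = 59.52.
Matching ψ, ψ′ at both faces gives T = [1 + V₀² sinh²(κa) / (4E(V₀ − E))]⁻¹ = 1/4050 = 0.000247.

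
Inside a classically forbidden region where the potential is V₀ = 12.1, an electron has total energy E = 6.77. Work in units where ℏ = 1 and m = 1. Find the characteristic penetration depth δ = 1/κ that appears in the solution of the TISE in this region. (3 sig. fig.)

Since E < V₀ the TISE in this region is ψ'' = κ²ψ with κ = √(2m(V₀ − E))/ℏ.
κ = √(2 × 1 × 5.33) = 3.265. The penetration depth is δ = 1/κ = 0.306.

δ = 0.306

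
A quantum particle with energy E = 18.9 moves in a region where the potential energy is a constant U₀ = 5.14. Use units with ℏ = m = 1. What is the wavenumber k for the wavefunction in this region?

With E > U₀ the solution is oscillatory, ψ ∝ e^{±ikx} with k = √(2m(E − U₀))/ℏ.
k = √(2 × 1 × 13.76) = 5.246.

k = 5.25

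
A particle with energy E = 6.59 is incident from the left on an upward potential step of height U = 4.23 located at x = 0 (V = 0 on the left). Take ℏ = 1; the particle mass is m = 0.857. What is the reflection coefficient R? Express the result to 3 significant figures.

The wavenumbers are k₁ = √(2mE)/ℏ = 3.361 on the left and k₂ = √(2m(E − U))/ℏ = 2.011 on the right.
Matching ψ and ψ′ at x = 0 gives r = (k₁ − k₂)/(k₁ + k₂), so R = r² = 0.06312 and T = 1 − R = 0.9369.

R = 0.0631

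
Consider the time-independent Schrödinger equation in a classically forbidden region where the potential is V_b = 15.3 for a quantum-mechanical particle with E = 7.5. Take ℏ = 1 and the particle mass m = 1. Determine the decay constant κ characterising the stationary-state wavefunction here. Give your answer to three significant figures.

Since E < V_b the TISE in this region is ψ'' = κ²ψ with κ = √(2m(V_b − E))/ℏ.
κ = √(2 × 1 × 7.8) = 3.950.

κ = 3.95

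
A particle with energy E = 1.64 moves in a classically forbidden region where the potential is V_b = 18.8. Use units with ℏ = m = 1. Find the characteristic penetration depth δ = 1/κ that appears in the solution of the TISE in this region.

Since E < V_b the TISE in this region is ψ'' = κ²ψ with κ = √(2m(V_b − E))/ℏ.
κ = √(2 × 1 × 17.16) = 5.858. The penetration depth is δ = 1/κ = 0.171.

δ = 0.171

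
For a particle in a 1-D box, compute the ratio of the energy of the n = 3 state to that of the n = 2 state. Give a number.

2.25

E_n = n²π²ℏ²/(2mL²) so the ratio is n₂²/n₁² = 9/4 = 2.25.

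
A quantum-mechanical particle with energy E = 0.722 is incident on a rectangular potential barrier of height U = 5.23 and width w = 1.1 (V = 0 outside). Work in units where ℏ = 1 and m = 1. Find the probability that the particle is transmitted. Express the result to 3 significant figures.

T = 0.00258

Since E < U the interior solution is evanescent with decay constant κ = √(2m(U − E))/ℏ = 3.003.
κw = 3.303, sinh(κw) = 13.58.
The exact tunnelling result is T⁻¹ = 1 + U² sinh²(κw) / [4E(U − E)] = 388.3, so T = 0.00258.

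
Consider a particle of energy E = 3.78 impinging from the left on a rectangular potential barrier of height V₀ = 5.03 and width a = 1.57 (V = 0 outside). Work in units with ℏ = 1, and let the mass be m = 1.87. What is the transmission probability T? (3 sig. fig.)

T = 0.00336

E < V₀: inside the barrier ψ ∝ e^{±κx} with κ = √(2m(V₀ − E))/ℏ = 2.162.
κa = 3.395, sinh(κa) = 14.88.
The exact tunnelling result is T⁻¹ = 1 + V₀² sinh²(κa) / [4E(V₀ − E)] = 297.6, so T = 0.00336.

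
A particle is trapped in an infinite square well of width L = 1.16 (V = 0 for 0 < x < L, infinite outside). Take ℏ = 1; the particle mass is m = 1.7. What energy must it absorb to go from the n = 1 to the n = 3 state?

E_n = n²π²ℏ²/(2mL²), so ΔE = (3² − 1²) π²ℏ²/(2mL²).
ΔE = 8 × π² / (2 × 1.7 × 1.16²) = 17.26.

ΔE = 17.3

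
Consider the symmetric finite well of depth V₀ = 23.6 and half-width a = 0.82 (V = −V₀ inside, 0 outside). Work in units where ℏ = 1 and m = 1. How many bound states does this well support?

Define the well-strength parameter z₀ = (a/ℏ)√(2mV₀) = 0.82 × √(2·1·23.6) = 5.634.
The even/odd transcendental equations gain one root per π/2 in z₀, giving N = 1 + ⌊2z₀/π⌋ = 1 + ⌊3.586⌋ = 4.

N = 4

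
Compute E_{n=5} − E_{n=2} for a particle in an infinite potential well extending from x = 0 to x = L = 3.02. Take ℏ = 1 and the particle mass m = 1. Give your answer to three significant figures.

E_n = n²π²ℏ²/(2mL²), so ΔE = (5² − 2²) π²ℏ²/(2mL²).
ΔE = 21 × π² / (2 × 1 × 3.02²) = 11.36.

ΔE = 11.4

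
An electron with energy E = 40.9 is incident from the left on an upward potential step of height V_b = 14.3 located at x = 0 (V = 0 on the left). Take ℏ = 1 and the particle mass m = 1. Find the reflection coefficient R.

R = 0.0115

On each side the TISE gives plane waves with k = √(2m(E − V))/ℏ: k₁ = √(2·1·40.9) = 9.044, k₂ = √(2·1·26.6) = 7.294.
Continuity of ψ and ψ′ at the step yields the reflection amplitude r = (k₁ − k₂)/(k₁ + k₂) = 0.1071; thus R = |r|² = 0.01148, T = 0.9885.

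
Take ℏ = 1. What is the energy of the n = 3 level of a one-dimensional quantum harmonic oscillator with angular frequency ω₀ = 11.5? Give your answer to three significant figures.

Using E_n = (n + ½)ℏω₀: E_3 = 3.5 × 11.5 = 40.25.

E = 40.3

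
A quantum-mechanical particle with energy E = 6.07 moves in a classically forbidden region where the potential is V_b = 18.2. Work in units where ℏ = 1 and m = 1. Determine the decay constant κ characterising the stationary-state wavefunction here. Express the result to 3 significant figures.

κ = 4.93

Since E < V_b the TISE in this region is ψ'' = κ²ψ with κ = √(2m(V_b − E))/ℏ.
κ = √(2 × 1 × 12.13) = 4.925.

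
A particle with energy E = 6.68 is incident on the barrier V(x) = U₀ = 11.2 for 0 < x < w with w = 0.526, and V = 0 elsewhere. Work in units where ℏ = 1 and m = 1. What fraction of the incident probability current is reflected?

Since E < U₀ the interior solution is evanescent with decay constant κ = √(2m(U₀ − E))/ℏ = 3.007.
κw = 1.582, sinh(κw) = 2.328.
Matching ψ, ψ′ at both faces gives T = [1 + U₀² sinh²(κw) / (4E(U₀ − E))]⁻¹ = 1/6.630 = 0.151.
R = 1 − T = 0.849.

R = 0.849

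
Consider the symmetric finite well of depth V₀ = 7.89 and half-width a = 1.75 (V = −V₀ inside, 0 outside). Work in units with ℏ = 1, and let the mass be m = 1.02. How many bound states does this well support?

N = 5

Define the well-strength parameter z₀ = (a/ℏ)√(2mV₀) = 1.75 × √(2·1.02·7.89) = 7.021.
A new bound state (alternating even/odd) appears each time z₀ passes a multiple of π/2, so N = ⌊2z₀/π⌋ + 1 = ⌊4.470⌋ + 1 = 5.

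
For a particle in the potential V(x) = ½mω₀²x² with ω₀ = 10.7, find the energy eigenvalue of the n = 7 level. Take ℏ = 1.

The oscillator eigenvalues are E_n = ℏω₀(n + ½), so E_7 = 10.7 × 7.5 = 80.25.

E = 80.3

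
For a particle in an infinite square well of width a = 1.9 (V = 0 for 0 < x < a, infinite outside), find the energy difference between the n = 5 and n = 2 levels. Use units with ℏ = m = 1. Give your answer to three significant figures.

E_n = n²π²ℏ²/(2ma²), so ΔE = (5² − 2²) π²ℏ²/(2ma²).
ΔE = 21 × π² / (2 × 1 × 1.9²) = 28.71.

ΔE = 28.7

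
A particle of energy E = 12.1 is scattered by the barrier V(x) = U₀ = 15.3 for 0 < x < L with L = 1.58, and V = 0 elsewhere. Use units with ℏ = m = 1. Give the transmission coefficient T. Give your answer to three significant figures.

T = 0.000893

Since E < U₀ the interior solution is evanescent with decay constant κ = √(2m(U₀ − E))/ℏ = 2.530.
κL = 3.997, sinh(κL) = 27.21.
Matching ψ, ψ′ at both faces gives T = [1 + U₀² sinh²(κL) / (4E(U₀ − E))]⁻¹ = 1/1120 = 0.000893.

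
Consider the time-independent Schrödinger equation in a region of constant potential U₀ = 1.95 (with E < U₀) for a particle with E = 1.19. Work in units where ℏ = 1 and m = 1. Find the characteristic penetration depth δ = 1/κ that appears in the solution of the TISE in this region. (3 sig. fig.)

δ = 0.811

Since E < U₀ the TISE in this region is ψ'' = κ²ψ with κ = √(2m(U₀ − E))/ℏ.
κ = √(2 × 1 × 0.76) = 1.233. The penetration depth is δ = 1/κ = 0.811.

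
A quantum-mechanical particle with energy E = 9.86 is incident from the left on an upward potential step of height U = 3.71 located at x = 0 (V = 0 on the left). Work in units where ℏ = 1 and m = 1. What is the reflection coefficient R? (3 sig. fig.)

The wavenumbers are k₁ = √(2mE)/ℏ = 4.441 on the left and k₂ = √(2m(E − U))/ℏ = 3.507 on the right.
Matching ψ and ψ′ at x = 0 gives r = (k₁ − k₂)/(k₁ + k₂), so R = r² = 0.01380 and T = 1 − R = 0.9862.

R = 0.0138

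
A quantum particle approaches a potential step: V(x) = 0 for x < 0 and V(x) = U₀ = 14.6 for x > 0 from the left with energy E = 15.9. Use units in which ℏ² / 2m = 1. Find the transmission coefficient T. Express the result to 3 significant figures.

T = 0.692

The wavenumbers are k₁ = √(2mE)/ℏ = 3.987 on the left and k₂ = √(2m(E − U₀))/ℏ = 1.140 on the right.
Continuity of ψ and ψ′ at the step yields the reflection amplitude r = (k₁ − k₂)/(k₁ + k₂) = 0.5553; thus R = |r|² = 0.3083, T = 0.6917.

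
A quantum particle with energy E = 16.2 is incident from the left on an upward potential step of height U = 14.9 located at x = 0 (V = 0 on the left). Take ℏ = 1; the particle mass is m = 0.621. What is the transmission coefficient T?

T = 0.688

On each side the TISE gives plane waves with k = √(2m(E − V))/ℏ: k₁ = √(2·0.621·16.2) = 4.486, k₂ = √(2·0.621·1.3) = 1.271.
Matching ψ and ψ′ at x = 0 gives r = (k₁ − k₂)/(k₁ + k₂), so R = r² = 0.3119 and T = 1 − R = 0.6881.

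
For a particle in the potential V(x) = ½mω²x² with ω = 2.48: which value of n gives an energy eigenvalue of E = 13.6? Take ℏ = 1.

E_n = ℏω(n + ½) ⇒ n = E/(ℏω) − ½ = 13.6/2.48 − 0.5 = 4.984 → n = 5.

n = 5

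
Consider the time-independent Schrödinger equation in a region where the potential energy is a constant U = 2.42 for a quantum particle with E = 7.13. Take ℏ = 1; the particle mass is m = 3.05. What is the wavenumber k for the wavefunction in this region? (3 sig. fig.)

k = 5.36

With E > U the solution is oscillatory, ψ ∝ e^{±ikx} with k = √(2m(E − U))/ℏ.
k = √(2 × 3.05 × 4.71) = 5.360.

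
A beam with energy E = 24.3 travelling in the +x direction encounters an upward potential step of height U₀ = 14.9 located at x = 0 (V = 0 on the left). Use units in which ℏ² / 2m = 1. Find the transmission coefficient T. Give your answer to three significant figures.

T = 0.946

On each side the TISE gives plane waves with k = √(2m(E − V))/ℏ: k₁ = √(2·½·24.3) = 4.930, k₂ = √(2·½·9.4) = 3.066.
Matching ψ and ψ′ at x = 0 gives r = (k₁ − k₂)/(k₁ + k₂), so R = r² = 0.05433 and T = 1 − R = 0.9457.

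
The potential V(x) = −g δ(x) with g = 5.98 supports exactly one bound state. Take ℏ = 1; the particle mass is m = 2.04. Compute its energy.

For x ≠ 0 the bound state is ψ ∝ e^{−κ|x|}; integrating the TISE across the delta gives the cusp condition 2κ = 2mg/ℏ², so κ = 12.20.
Then E = −ℏ²κ²/(2m) = −mg²/(2ℏ²) = -36.48.

E = -36.5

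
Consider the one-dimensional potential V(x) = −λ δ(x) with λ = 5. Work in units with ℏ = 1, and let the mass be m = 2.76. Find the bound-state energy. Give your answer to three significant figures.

E = -34.5

For x ≠ 0 the bound state is ψ ∝ e^{−κ|x|}; integrating the TISE across the delta gives the cusp condition 2κ = 2mλ/ℏ², so κ = 13.80.
Then E = −ℏ²κ²/(2m) = −mλ²/(2ℏ²) = -34.50.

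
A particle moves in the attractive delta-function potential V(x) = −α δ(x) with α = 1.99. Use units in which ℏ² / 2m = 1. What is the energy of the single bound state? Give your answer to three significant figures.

E = -0.990

For x ≠ 0 the bound state is ψ ∝ e^{−κ|x|}; integrating the TISE across the delta gives the cusp condition 2κ = 2mα/ℏ², so κ = 0.9950.
Then E = −ℏ²κ²/(2m) = −mα²/(2ℏ²) = -0.9900.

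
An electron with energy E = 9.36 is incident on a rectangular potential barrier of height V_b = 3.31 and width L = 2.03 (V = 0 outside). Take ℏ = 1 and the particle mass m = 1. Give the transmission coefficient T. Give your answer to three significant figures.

E > V_b: inside the barrier k₂ = √(2m(E − V_b))/ℏ = 3.479, k₂L = 7.061.
T = [1 + V_b² sin²(k₂L) / (4E(E − V_b))]⁻¹ = 1/1.024 = 0.977.

T = 0.977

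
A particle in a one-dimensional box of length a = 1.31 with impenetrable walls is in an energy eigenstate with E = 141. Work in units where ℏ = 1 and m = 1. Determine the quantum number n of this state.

n = 7

From E_n = n²π²ℏ²/(2ma²) invert to n = √(2ma²E)/(πℏ).
n = (1.31/π) × √(2 × 1 × 141) = 7.002 → n = 7.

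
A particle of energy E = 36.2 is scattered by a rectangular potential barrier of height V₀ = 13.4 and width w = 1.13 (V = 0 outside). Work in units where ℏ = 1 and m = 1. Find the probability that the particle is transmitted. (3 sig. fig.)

Above the barrier the interior wavenumber is k₂ = √(2m(E − V₀))/ℏ = 6.753, giving phase k₂w = 7.631.
T = [1 + V₀² sin²(k₂w) / (4E(E − V₀))]⁻¹ = 1/1.052 = 0.951.

T = 0.951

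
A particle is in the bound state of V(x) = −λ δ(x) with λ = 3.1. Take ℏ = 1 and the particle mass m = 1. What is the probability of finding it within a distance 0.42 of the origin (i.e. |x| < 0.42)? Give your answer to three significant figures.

P = 0.926

The normalised bound state is ψ = √κ e^{−κ|x|} with κ = mλ/ℏ² = 3.100.
P(|x| < d) = ∫_{−d}^{d} κ e^{−2κ|x|} dx = 1 − e^{−2κd} = 1 − e^{−2.604} = 0.9260.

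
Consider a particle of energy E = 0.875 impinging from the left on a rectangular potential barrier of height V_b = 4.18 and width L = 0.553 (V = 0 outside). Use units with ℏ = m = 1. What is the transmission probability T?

T = 0.148

E < V_b: inside the barrier ψ ∝ e^{±κx} with κ = √(2m(V_b − E))/ℏ = 2.571.
κL = 1.422, sinh(κL) = 1.952.
Matching ψ, ψ′ at both faces gives T = [1 + V_b² sinh²(κL) / (4E(V_b − E))]⁻¹ = 1/6.753 = 0.148.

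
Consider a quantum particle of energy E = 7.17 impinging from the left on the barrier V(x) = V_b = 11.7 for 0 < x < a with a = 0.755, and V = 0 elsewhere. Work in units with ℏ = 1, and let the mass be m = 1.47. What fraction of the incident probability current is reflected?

R = 0.985

Since E < V_b the interior solution is evanescent with decay constant κ = √(2m(V_b − E))/ℏ = 3.649.
κa = 2.755, sinh(κa) = 7.831.
Matching ψ, ψ′ at both faces gives T = [1 + V_b² sinh²(κa) / (4E(V_b − E))]⁻¹ = 1/65.62 = 0.0152.
R = 1 − T = 0.985.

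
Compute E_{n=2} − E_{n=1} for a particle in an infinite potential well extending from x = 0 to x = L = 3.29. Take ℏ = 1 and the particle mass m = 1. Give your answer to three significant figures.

E_n = n²π²ℏ²/(2mL²), so ΔE = (2² − 1²) π²ℏ²/(2mL²).
ΔE = 3 × π² / (2 × 1 × 3.29²) = 1.368.

ΔE = 1.37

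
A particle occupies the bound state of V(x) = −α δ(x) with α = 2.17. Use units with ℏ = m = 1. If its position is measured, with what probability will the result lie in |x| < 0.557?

P = 0.911

The normalised bound state is ψ = √κ e^{−κ|x|} with κ = mα/ℏ² = 2.170.
P(|x| < d) = ∫_{−d}^{d} κ e^{−2κ|x|} dx = 1 − e^{−2κd} = 1 − e^{−2.417} = 0.9108.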